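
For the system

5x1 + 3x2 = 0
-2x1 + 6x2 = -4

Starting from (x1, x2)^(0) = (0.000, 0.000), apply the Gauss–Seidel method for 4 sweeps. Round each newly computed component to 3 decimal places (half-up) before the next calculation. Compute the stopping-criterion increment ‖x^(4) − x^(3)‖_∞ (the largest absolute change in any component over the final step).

0.016

Iteration 1:
  x1 = (0 - (3)·0.000) / (5) = 0.000
  x2 = (-4 - (-2)·0.000) / (6) = -0.667
Iteration 2:
  x1 = (0 - (3)·-0.667) / (5) = 0.400
  x2 = (-4 - (-2)·0.400) / (6) = -0.533
Iteration 3:
  x1 = (0 - (3)·-0.533) / (5) = 0.320
  x2 = (-4 - (-2)·0.320) / (6) = -0.560
Iteration 4:
  x1 = (0 - (3)·-0.560) / (5) = 0.336
  x2 = (-4 - (-2)·0.336) / (6) = -0.555
Change: (0.016, 0.005) → max |·| = 0.016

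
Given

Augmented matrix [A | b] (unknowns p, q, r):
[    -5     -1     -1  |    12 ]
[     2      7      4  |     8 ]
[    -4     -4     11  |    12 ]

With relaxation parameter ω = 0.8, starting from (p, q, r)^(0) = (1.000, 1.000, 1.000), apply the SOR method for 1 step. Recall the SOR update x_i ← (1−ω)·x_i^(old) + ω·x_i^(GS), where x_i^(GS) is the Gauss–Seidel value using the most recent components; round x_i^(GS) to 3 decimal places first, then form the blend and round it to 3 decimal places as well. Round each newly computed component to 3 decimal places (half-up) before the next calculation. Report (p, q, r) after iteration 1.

Iteration 1:
  p: GS value = (12 - (-1)·1.000 - (-1)·1.000) / (-5) = -2.800;  p ← (1−ω)·1.000 + ω·-2.800 = -2.040
  q: GS value = (8 - (2)·-2.040 - (4)·1.000) / (7) = 1.154;  q ← (1−ω)·1.000 + ω·1.154 = 1.123
  r: GS value = (12 - (-4)·-2.040 - (-4)·1.123) / (11) = 0.757;  r ← (1−ω)·1.000 + ω·0.757 = 0.806

(-2.040, 1.123, 0.806)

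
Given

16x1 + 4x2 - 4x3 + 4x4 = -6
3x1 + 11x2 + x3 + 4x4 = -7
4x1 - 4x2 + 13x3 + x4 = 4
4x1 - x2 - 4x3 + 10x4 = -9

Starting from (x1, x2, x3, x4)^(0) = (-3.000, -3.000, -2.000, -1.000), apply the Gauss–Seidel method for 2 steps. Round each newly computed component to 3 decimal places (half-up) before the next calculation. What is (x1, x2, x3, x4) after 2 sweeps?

Iteration 1:
  x1 = (-6 - (4)·-3.000 - (-4)·-2.000 - (4)·-1.000) / (16) = 0.125
  x2 = (-7 - (3)·0.125 - (1)·-2.000 - (4)·-1.000) / (11) = -0.125
  x3 = (4 - (4)·0.125 - (-4)·-0.125 - (1)·-1.000) / (13) = 0.308
  x4 = (-9 - (4)·0.125 - (-1)·-0.125 - (-4)·0.308) / (10) = -0.839
Iteration 2:
  x1 = (-6 - (4)·-0.125 - (-4)·0.308 - (4)·-0.839) / (16) = -0.057
  x2 = (-7 - (3)·-0.057 - (1)·0.308 - (4)·-0.839) / (11) = -0.344
  x3 = (4 - (4)·-0.057 - (-4)·-0.344 - (1)·-0.839) / (13) = 0.284
  x4 = (-9 - (4)·-0.057 - (-1)·-0.344 - (-4)·0.284) / (10) = -0.798

(-0.057, -0.344, 0.284, -0.798)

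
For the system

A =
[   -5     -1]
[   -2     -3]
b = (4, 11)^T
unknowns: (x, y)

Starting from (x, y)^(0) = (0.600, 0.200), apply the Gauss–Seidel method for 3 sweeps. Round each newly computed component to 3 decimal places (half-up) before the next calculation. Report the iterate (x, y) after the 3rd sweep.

Iteration 1:
  x = (4 - (-1)·0.200) / (-5) = -0.840
  y = (11 - (-2)·-0.840) / (-3) = -3.107
Iteration 2:
  x = (4 - (-1)·-3.107) / (-5) = -0.179
  y = (11 - (-2)·-0.179) / (-3) = -3.547
Iteration 3:
  x = (4 - (-1)·-3.547) / (-5) = -0.091
  y = (11 - (-2)·-0.091) / (-3) = -3.606

(-0.091, -3.606)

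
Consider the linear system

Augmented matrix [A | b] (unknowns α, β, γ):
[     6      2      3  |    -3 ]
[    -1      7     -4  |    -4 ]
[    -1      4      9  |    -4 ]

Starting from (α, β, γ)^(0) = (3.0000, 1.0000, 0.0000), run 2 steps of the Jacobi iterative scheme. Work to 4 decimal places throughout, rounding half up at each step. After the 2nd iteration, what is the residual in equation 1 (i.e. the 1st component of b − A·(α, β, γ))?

Iteration 1:
  α = (-3 - (2)·1.0000 - (3)·0.0000) / (6) = -0.8333
  β = (-4 - (-1)·3.0000 - (-4)·0.0000) / (7) = -0.1429
  γ = (-4 - (-1)·3.0000 - (4)·1.0000) / (9) = -0.5556
Iteration 2:
  α = (-3 - (2)·-0.1429 - (3)·-0.5556) / (6) = -0.1746
  β = (-4 - (-1)·-0.8333 - (-4)·-0.5556) / (7) = -1.0080
  γ = (-4 - (-1)·-0.8333 - (4)·-0.1429) / (9) = -0.4735
Residual b − A·x = (1.4841, 0.9874, 4.1189)

1.4841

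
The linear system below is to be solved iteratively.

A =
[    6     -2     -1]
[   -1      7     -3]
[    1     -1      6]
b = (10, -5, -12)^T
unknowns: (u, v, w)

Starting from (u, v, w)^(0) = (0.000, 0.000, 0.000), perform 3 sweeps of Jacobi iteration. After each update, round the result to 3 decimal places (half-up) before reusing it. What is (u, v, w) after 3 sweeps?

(0.823, -1.585, -2.405)

Iteration 1:
  u = (10 - (-2)·0.000 - (-1)·0.000) / (6) = 1.667
  v = (-5 - (-1)·0.000 - (-3)·0.000) / (7) = -0.714
  w = (-12 - (1)·0.000 - (-1)·0.000) / (6) = -2.000
Iteration 2:
  u = (10 - (-2)·-0.714 - (-1)·-2.000) / (6) = 1.095
  v = (-5 - (-1)·1.667 - (-3)·-2.000) / (7) = -1.333
  w = (-12 - (1)·1.667 - (-1)·-0.714) / (6) = -2.397
Iteration 3:
  u = (10 - (-2)·-1.333 - (-1)·-2.397) / (6) = 0.823
  v = (-5 - (-1)·1.095 - (-3)·-2.397) / (7) = -1.585
  w = (-12 - (1)·1.095 - (-1)·-1.333) / (6) = -2.405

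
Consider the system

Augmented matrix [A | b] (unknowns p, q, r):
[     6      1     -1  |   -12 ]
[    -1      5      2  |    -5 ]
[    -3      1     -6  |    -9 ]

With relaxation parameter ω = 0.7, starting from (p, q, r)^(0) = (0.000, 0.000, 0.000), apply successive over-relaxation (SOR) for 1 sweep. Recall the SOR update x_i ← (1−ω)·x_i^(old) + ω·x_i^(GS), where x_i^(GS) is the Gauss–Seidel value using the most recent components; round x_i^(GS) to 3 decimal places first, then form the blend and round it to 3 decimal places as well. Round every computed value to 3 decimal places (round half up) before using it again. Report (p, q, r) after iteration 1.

Iteration 1:
  p: GS value = (-12 - (1)·0.000 - (-1)·0.000) / (6) = -2.000;  p ← (1−ω)·0.000 + ω·-2.000 = -1.400
  q: GS value = (-5 - (-1)·-1.400 - (2)·0.000) / (5) = -1.280;  q ← (1−ω)·0.000 + ω·-1.280 = -0.896
  r: GS value = (-9 - (-3)·-1.400 - (1)·-0.896) / (-6) = 2.051;  r ← (1−ω)·0.000 + ω·2.051 = 1.436

(-1.400, -0.896, 1.436)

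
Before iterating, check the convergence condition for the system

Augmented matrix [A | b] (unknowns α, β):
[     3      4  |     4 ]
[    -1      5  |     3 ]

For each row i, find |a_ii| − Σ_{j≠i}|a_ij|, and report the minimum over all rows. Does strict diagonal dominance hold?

-1

row 1: |3| − (4) = -1
row 2: |5| − (1) = 4
minimum over rows = -1 → not strictly diagonally dominant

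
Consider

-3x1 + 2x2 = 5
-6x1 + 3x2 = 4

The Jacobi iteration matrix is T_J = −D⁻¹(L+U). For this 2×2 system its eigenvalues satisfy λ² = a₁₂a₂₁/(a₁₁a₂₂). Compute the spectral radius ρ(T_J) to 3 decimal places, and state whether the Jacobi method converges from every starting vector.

1.155

a₁₂a₂₁/(a₁₁a₂₂) = (2)·(-6) / ((-3)·(3)) = 1.333333
ρ = √|1.333333| = √1.333333 = 1.155
ρ > 1, so Jacobi diverges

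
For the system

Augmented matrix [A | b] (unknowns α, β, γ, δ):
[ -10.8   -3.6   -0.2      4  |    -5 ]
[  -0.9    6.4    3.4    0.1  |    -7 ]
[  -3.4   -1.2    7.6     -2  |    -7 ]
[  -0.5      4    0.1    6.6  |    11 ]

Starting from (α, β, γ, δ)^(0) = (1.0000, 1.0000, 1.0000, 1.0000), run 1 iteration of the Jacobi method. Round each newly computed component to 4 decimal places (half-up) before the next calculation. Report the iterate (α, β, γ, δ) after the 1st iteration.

(0.4815, -1.5000, -0.0526, 1.1212)

Iteration 1:
  α = (-5 - (-3.6)·1.0000 - (-0.2)·1.0000 - (4)·1.0000) / (-10.8) = 0.4815
  β = (-7 - (-0.9)·1.0000 - (3.4)·1.0000 - (0.1)·1.0000) / (6.4) = -1.5000
  γ = (-7 - (-3.4)·1.0000 - (-1.2)·1.0000 - (-2)·1.0000) / (7.6) = -0.0526
  δ = (11 - (-0.5)·1.0000 - (4)·1.0000 - (0.1)·1.0000) / (6.6) = 1.1212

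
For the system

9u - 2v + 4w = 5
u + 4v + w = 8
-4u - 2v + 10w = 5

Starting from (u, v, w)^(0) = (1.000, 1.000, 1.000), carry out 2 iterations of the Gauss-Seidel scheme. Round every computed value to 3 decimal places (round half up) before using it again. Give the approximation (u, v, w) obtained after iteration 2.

Iteration 1:
  u = (5 - (-2)·1.000 - (4)·1.000) / (9) = 0.333
  v = (8 - (1)·0.333 - (1)·1.000) / (4) = 1.667
  w = (5 - (-4)·0.333 - (-2)·1.667) / (10) = 0.967
Iteration 2:
  u = (5 - (-2)·1.667 - (4)·0.967) / (9) = 0.496
  v = (8 - (1)·0.496 - (1)·0.967) / (4) = 1.634
  w = (5 - (-4)·0.496 - (-2)·1.634) / (10) = 1.025

(0.496, 1.634, 1.025)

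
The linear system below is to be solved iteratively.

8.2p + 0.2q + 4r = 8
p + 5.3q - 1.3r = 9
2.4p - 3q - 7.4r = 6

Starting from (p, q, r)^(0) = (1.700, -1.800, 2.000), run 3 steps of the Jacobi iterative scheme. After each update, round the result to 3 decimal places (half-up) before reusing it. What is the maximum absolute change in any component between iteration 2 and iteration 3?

0.989

Iteration 1:
  p = (8 - (0.2)·-1.800 - (4)·2.000) / (8.2) = 0.044
  q = (9 - (1)·1.700 - (-1.3)·2.000) / (5.3) = 1.868
  r = (6 - (2.4)·1.700 - (-3)·-1.800) / (-7.4) = 0.470
Iteration 2:
  p = (8 - (0.2)·1.868 - (4)·0.470) / (8.2) = 0.701
  q = (9 - (1)·0.044 - (-1.3)·0.470) / (5.3) = 1.805
  r = (6 - (2.4)·0.044 - (-3)·1.868) / (-7.4) = -1.554
Iteration 3:
  p = (8 - (0.2)·1.805 - (4)·-1.554) / (8.2) = 1.690
  q = (9 - (1)·0.701 - (-1.3)·-1.554) / (5.3) = 1.185
  r = (6 - (2.4)·0.701 - (-3)·1.805) / (-7.4) = -1.315
Change: (0.989, -0.620, 0.239) → max |·| = 0.989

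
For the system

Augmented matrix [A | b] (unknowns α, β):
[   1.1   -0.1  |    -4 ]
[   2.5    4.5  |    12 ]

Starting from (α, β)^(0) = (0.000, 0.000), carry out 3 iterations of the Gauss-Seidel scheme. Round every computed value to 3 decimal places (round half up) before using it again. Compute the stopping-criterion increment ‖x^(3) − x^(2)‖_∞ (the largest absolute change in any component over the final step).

0.022

Iteration 1:
  α = (-4 - (-0.1)·0.000) / (1.1) = -3.636
  β = (12 - (2.5)·-3.636) / (4.5) = 4.687
Iteration 2:
  α = (-4 - (-0.1)·4.687) / (1.1) = -3.210
  β = (12 - (2.5)·-3.210) / (4.5) = 4.450
Iteration 3:
  α = (-4 - (-0.1)·4.450) / (1.1) = -3.232
  β = (12 - (2.5)·-3.232) / (4.5) = 4.462
Change: (-0.022, 0.012) → max |·| = 0.022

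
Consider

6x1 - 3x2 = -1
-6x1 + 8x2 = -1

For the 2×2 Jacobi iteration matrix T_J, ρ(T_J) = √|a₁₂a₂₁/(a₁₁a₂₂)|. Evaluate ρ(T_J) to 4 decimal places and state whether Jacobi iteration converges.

0.6124

a₁₂a₂₁/(a₁₁a₂₂) = (-3)·(-6) / ((6)·(8)) = 0.375000
ρ = √|0.375000| = √0.375000 = 0.6124
ρ < 1, so Jacobi converges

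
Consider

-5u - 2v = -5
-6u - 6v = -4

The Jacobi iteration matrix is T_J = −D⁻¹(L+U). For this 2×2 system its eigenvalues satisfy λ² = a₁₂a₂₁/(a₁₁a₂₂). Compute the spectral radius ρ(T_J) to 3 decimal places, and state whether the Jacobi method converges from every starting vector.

0.632

a₁₂a₂₁/(a₁₁a₂₂) = (-2)·(-6) / ((-5)·(-6)) = 0.400000
ρ = √|0.400000| = √0.400000 = 0.632
ρ < 1, so Jacobi converges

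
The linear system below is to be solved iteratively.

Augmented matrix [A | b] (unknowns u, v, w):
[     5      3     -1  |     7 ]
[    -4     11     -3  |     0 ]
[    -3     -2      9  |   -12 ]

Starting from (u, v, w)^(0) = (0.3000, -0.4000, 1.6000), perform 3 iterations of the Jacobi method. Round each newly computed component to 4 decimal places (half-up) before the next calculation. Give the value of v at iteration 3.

Iteration 1:
  u = (7 - (3)·-0.4000 - (-1)·1.6000) / (5) = 1.9600
  v = (0 - (-4)·0.3000 - (-3)·1.6000) / (11) = 0.5455
  w = (-12 - (-3)·0.3000 - (-2)·-0.4000) / (9) = -1.3222
Iteration 2:
  u = (7 - (3)·0.5455 - (-1)·-1.3222) / (5) = 0.8083
  v = (0 - (-4)·1.9600 - (-3)·-1.3222) / (11) = 0.3521
  w = (-12 - (-3)·1.9600 - (-2)·0.5455) / (9) = -0.5588
Iteration 3:
  u = (7 - (3)·0.3521 - (-1)·-0.5588) / (5) = 1.0770
  v = (0 - (-4)·0.8083 - (-3)·-0.5588) / (11) = 0.1415
  w = (-12 - (-3)·0.8083 - (-2)·0.3521) / (9) = -0.9857

0.1415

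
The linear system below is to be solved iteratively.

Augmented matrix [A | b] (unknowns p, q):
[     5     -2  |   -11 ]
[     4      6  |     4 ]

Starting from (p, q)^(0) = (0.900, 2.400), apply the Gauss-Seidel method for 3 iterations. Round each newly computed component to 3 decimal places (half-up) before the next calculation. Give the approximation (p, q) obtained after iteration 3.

Iteration 1:
  p = (-11 - (-2)·2.400) / (5) = -1.240
  q = (4 - (4)·-1.240) / (6) = 1.493
Iteration 2:
  p = (-11 - (-2)·1.493) / (5) = -1.603
  q = (4 - (4)·-1.603) / (6) = 1.735
Iteration 3:
  p = (-11 - (-2)·1.735) / (5) = -1.506
  q = (4 - (4)·-1.506) / (6) = 1.671

(-1.506, 1.671)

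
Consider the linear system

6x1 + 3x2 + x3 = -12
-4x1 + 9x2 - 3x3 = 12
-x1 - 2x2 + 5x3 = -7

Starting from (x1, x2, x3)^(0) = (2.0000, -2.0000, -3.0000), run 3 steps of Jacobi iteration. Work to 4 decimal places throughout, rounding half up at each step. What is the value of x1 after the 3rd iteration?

-2.0870

Iteration 1:
  x1 = (-12 - (3)·-2.0000 - (1)·-3.0000) / (6) = -0.5000
  x2 = (12 - (-4)·2.0000 - (-3)·-3.0000) / (9) = 1.2222
  x3 = (-7 - (-1)·2.0000 - (-2)·-2.0000) / (5) = -1.8000
Iteration 2:
  x1 = (-12 - (3)·1.2222 - (1)·-1.8000) / (6) = -2.3111
  x2 = (12 - (-4)·-0.5000 - (-3)·-1.8000) / (9) = 0.5111
  x3 = (-7 - (-1)·-0.5000 - (-2)·1.2222) / (5) = -1.0111
Iteration 3:
  x1 = (-12 - (3)·0.5111 - (1)·-1.0111) / (6) = -2.0870
  x2 = (12 - (-4)·-2.3111 - (-3)·-1.0111) / (9) = -0.0309
  x3 = (-7 - (-1)·-2.3111 - (-2)·0.5111) / (5) = -1.6578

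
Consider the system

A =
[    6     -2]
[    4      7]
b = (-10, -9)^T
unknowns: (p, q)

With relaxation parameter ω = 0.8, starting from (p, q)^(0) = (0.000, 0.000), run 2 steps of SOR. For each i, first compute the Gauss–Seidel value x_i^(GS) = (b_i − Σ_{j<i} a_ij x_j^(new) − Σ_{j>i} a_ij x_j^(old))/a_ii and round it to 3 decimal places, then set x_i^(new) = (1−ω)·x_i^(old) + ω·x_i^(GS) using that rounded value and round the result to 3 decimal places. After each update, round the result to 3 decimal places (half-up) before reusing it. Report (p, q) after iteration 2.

(-1.712, -0.329)

Iteration 1:
  p: GS value = (-10 - (-2)·0.000) / (6) = -1.667;  p ← (1−ω)·0.000 + ω·-1.667 = -1.334
  q: GS value = (-9 - (4)·-1.334) / (7) = -0.523;  q ← (1−ω)·0.000 + ω·-0.523 = -0.418
Iteration 2:
  p: GS value = (-10 - (-2)·-0.418) / (6) = -1.806;  p ← (1−ω)·-1.334 + ω·-1.806 = -1.712
  q: GS value = (-9 - (4)·-1.712) / (7) = -0.307;  q ← (1−ω)·-0.418 + ω·-0.307 = -0.329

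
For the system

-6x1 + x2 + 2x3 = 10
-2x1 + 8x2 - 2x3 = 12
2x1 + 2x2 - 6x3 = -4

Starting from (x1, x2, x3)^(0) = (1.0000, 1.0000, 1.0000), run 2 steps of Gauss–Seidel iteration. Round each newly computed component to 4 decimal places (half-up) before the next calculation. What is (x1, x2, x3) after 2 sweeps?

(-1.1690, 1.3987, 0.7432)

Iteration 1:
  x1 = (10 - (1)·1.0000 - (2)·1.0000) / (-6) = -1.1667
  x2 = (12 - (-2)·-1.1667 - (-2)·1.0000) / (8) = 1.4583
  x3 = (-4 - (2)·-1.1667 - (2)·1.4583) / (-6) = 0.7639
Iteration 2:
  x1 = (10 - (1)·1.4583 - (2)·0.7639) / (-6) = -1.1690
  x2 = (12 - (-2)·-1.1690 - (-2)·0.7639) / (8) = 1.3987
  x3 = (-4 - (2)·-1.1690 - (2)·1.3987) / (-6) = 0.7432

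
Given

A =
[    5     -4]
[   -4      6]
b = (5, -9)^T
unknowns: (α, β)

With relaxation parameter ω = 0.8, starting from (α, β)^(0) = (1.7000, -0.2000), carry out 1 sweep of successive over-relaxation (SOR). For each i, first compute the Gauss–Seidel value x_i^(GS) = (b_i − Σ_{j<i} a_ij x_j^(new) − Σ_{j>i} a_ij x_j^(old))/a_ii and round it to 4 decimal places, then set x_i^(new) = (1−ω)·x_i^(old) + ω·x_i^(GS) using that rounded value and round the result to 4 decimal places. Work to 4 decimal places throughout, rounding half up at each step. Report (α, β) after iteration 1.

Iteration 1:
  α: GS value = (5 - (-4)·-0.2000) / (5) = 0.8400;  α ← (1−ω)·1.7000 + ω·0.8400 = 1.0120
  β: GS value = (-9 - (-4)·1.0120) / (6) = -0.8253;  β ← (1−ω)·-0.2000 + ω·-0.8253 = -0.7002

(1.0120, -0.7002)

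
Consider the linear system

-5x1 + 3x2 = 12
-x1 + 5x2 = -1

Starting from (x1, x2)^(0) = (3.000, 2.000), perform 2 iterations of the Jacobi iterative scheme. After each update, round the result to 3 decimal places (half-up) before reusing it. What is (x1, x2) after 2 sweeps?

(-2.160, -0.440)

Iteration 1:
  x1 = (12 - (3)·2.000) / (-5) = -1.200
  x2 = (-1 - (-1)·3.000) / (5) = 0.400
Iteration 2:
  x1 = (12 - (3)·0.400) / (-5) = -2.160
  x2 = (-1 - (-1)·-1.200) / (5) = -0.440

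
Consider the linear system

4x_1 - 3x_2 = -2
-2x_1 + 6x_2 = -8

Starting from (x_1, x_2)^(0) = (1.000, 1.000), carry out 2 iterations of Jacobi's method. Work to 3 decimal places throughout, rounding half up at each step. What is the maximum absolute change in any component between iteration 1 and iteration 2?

1.500

Iteration 1:
  x_1 = (-2 - (-3)·1.000) / (4) = 0.250
  x_2 = (-8 - (-2)·1.000) / (6) = -1.000
Iteration 2:
  x_1 = (-2 - (-3)·-1.000) / (4) = -1.250
  x_2 = (-8 - (-2)·0.250) / (6) = -1.250
Change: (-1.500, -0.250) → max |·| = 1.500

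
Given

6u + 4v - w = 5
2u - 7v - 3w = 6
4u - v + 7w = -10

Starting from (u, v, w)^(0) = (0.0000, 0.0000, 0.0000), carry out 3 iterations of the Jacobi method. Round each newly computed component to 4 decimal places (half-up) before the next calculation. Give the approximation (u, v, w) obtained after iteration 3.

Iteration 1:
  u = (5 - (4)·0.0000 - (-1)·0.0000) / (6) = 0.8333
  v = (6 - (2)·0.0000 - (-3)·0.0000) / (-7) = -0.8571
  w = (-10 - (4)·0.0000 - (-1)·0.0000) / (7) = -1.4286
Iteration 2:
  u = (5 - (4)·-0.8571 - (-1)·-1.4286) / (6) = 1.1666
  v = (6 - (2)·0.8333 - (-3)·-1.4286) / (-7) = -0.0068
  w = (-10 - (4)·0.8333 - (-1)·-0.8571) / (7) = -2.0272
Iteration 3:
  u = (5 - (4)·-0.0068 - (-1)·-2.0272) / (6) = 0.5000
  v = (6 - (2)·1.1666 - (-3)·-2.0272) / (-7) = 0.3450
  w = (-10 - (4)·1.1666 - (-1)·-0.0068) / (7) = -2.0962

(0.5000, 0.3450, -2.0962)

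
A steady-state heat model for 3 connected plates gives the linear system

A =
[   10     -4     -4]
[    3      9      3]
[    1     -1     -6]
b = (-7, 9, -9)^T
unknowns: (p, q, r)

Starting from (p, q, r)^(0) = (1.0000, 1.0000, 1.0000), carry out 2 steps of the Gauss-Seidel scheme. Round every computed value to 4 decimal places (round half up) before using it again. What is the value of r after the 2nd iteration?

Iteration 1:
  p = (-7 - (-4)·1.0000 - (-4)·1.0000) / (10) = 0.1000
  q = (9 - (3)·0.1000 - (3)·1.0000) / (9) = 0.6333
  r = (-9 - (1)·0.1000 - (-1)·0.6333) / (-6) = 1.4111
Iteration 2:
  p = (-7 - (-4)·0.6333 - (-4)·1.4111) / (10) = 0.1178
  q = (9 - (3)·0.1178 - (3)·1.4111) / (9) = 0.4904
  r = (-9 - (1)·0.1178 - (-1)·0.4904) / (-6) = 1.4379

1.4379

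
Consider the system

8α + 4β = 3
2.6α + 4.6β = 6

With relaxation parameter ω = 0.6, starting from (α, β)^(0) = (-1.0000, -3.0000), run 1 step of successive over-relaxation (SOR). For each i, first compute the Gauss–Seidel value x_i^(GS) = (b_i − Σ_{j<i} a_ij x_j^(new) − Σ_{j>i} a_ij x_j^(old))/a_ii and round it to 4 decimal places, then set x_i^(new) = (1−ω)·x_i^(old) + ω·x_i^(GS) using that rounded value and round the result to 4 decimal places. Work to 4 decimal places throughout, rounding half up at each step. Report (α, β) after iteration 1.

Iteration 1:
  α: GS value = (3 - (4)·-3.0000) / (8) = 1.8750;  α ← (1−ω)·-1.0000 + ω·1.8750 = 0.7250
  β: GS value = (6 - (2.6)·0.7250) / (4.6) = 0.8946;  β ← (1−ω)·-3.0000 + ω·0.8946 = -0.6632

(0.7250, -0.6632)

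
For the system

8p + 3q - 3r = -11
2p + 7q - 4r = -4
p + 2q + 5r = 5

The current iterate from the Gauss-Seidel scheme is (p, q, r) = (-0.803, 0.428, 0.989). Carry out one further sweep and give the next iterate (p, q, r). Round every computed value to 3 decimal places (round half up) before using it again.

One sweep:
  p = (-11 - (3)·0.428 - (-3)·0.989) / (8) = -1.165
  q = (-4 - (2)·-1.165 - (-4)·0.989) / (7) = 0.327
  r = (5 - (1)·-1.165 - (2)·0.327) / (5) = 1.102

(-1.165, 0.327, 1.102)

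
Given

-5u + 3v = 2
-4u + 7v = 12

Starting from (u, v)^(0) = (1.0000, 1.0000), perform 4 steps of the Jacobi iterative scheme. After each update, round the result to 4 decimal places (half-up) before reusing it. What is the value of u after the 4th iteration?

0.9616

Iteration 1:
  u = (2 - (3)·1.0000) / (-5) = 0.2000
  v = (12 - (-4)·1.0000) / (7) = 2.2857
Iteration 2:
  u = (2 - (3)·2.2857) / (-5) = 0.9714
  v = (12 - (-4)·0.2000) / (7) = 1.8286
Iteration 3:
  u = (2 - (3)·1.8286) / (-5) = 0.6972
  v = (12 - (-4)·0.9714) / (7) = 2.2694
Iteration 4:
  u = (2 - (3)·2.2694) / (-5) = 0.9616
  v = (12 - (-4)·0.6972) / (7) = 2.1127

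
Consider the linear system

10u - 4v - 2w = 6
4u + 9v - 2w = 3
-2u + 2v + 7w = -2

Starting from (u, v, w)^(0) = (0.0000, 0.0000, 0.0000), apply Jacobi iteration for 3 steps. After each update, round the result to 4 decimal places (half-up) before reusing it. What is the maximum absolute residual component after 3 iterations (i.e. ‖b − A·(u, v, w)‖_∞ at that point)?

0.6998

Iteration 1:
  u = (6 - (-4)·0.0000 - (-2)·0.0000) / (10) = 0.6000
  v = (3 - (4)·0.0000 - (-2)·0.0000) / (9) = 0.3333
  w = (-2 - (-2)·0.0000 - (2)·0.0000) / (7) = -0.2857
Iteration 2:
  u = (6 - (-4)·0.3333 - (-2)·-0.2857) / (10) = 0.6762
  v = (3 - (4)·0.6000 - (-2)·-0.2857) / (9) = 0.0032
  w = (-2 - (-2)·0.6000 - (2)·0.3333) / (7) = -0.2095
Iteration 3:
  u = (6 - (-4)·0.0032 - (-2)·-0.2095) / (10) = 0.5594
  v = (3 - (4)·0.6762 - (-2)·-0.2095) / (9) = -0.0138
  w = (-2 - (-2)·0.6762 - (2)·0.0032) / (7) = -0.0934
Residual b − A·x = (0.1640, 0.6998, -0.1998); ∞-norm = 0.6998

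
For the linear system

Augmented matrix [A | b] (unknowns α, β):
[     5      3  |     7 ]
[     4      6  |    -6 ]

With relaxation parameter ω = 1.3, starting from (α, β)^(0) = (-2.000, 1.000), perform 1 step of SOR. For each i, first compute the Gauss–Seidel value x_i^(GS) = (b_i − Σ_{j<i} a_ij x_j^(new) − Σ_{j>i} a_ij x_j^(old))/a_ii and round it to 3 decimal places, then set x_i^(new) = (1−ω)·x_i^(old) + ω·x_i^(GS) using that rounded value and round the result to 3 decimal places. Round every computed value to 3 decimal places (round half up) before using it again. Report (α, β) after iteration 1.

(1.640, -3.021)

Iteration 1:
  α: GS value = (7 - (3)·1.000) / (5) = 0.800;  α ← (1−ω)·-2.000 + ω·0.800 = 1.640
  β: GS value = (-6 - (4)·1.640) / (6) = -2.093;  β ← (1−ω)·1.000 + ω·-2.093 = -3.021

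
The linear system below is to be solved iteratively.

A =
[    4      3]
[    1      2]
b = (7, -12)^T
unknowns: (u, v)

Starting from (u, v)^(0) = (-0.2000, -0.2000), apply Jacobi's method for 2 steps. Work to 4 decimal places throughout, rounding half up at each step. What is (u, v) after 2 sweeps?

Iteration 1:
  u = (7 - (3)·-0.2000) / (4) = 1.9000
  v = (-12 - (1)·-0.2000) / (2) = -5.9000
Iteration 2:
  u = (7 - (3)·-5.9000) / (4) = 6.1750
  v = (-12 - (1)·1.9000) / (2) = -6.9500

(6.1750, -6.9500)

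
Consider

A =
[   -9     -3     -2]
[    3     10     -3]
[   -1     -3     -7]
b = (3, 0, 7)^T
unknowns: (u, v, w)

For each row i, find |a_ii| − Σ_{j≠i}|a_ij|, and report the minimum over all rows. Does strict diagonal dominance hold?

row 1: |-9| − (3+2) = 4
row 2: |10| − (3+3) = 4
row 3: |-7| − (1+3) = 3
minimum over rows = 3 → strictly diagonally dominant (convergence guaranteed)

3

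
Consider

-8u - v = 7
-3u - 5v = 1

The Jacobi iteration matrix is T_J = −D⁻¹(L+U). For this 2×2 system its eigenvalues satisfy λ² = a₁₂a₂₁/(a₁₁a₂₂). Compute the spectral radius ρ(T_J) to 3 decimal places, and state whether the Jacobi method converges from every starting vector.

0.274

a₁₂a₂₁/(a₁₁a₂₂) = (-1)·(-3) / ((-8)·(-5)) = 0.075000
ρ = √|0.075000| = √0.075000 = 0.274
ρ < 1, so Jacobi converges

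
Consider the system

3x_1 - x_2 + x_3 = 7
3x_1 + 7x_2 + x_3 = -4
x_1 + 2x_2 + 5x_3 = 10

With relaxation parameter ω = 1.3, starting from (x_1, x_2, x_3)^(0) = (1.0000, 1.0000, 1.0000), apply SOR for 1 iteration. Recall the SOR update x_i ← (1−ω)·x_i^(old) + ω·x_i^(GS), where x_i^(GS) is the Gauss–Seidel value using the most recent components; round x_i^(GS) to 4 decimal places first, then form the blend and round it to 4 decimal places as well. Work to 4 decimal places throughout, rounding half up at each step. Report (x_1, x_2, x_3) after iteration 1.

(2.7333, -2.7514, 3.0201)

Iteration 1:
  x_1: GS value = (7 - (-1)·1.0000 - (1)·1.0000) / (3) = 2.3333;  x_1 ← (1−ω)·1.0000 + ω·2.3333 = 2.7333
  x_2: GS value = (-4 - (3)·2.7333 - (1)·1.0000) / (7) = -1.8857;  x_2 ← (1−ω)·1.0000 + ω·-1.8857 = -2.7514
  x_3: GS value = (10 - (1)·2.7333 - (2)·-2.7514) / (5) = 2.5539;  x_3 ← (1−ω)·1.0000 + ω·2.5539 = 3.0201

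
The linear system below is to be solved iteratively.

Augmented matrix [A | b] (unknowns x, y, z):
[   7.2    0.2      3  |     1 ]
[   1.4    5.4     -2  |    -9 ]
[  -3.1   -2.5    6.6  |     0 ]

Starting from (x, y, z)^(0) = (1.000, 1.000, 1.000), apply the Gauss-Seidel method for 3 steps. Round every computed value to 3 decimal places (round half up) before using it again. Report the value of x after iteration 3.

Iteration 1:
  x = (1 - (0.2)·1.000 - (3)·1.000) / (7.2) = -0.306
  y = (-9 - (1.4)·-0.306 - (-2)·1.000) / (5.4) = -1.217
  z = (0 - (-3.1)·-0.306 - (-2.5)·-1.217) / (6.6) = -0.605
Iteration 2:
  x = (1 - (0.2)·-1.217 - (3)·-0.605) / (7.2) = 0.425
  y = (-9 - (1.4)·0.425 - (-2)·-0.605) / (5.4) = -2.001
  z = (0 - (-3.1)·0.425 - (-2.5)·-2.001) / (6.6) = -0.558
Iteration 3:
  x = (1 - (0.2)·-2.001 - (3)·-0.558) / (7.2) = 0.427
  y = (-9 - (1.4)·0.427 - (-2)·-0.558) / (5.4) = -1.984
  z = (0 - (-3.1)·0.427 - (-2.5)·-1.984) / (6.6) = -0.551

0.427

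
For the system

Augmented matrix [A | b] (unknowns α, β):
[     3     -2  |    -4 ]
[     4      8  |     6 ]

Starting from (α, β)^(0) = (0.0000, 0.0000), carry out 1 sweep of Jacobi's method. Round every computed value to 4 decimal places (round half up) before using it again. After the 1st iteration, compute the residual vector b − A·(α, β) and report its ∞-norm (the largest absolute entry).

5.3332

Iteration 1:
  α = (-4 - (-2)·0.0000) / (3) = -1.3333
  β = (6 - (4)·0.0000) / (8) = 0.7500
Residual b − A·x = (1.4999, 5.3332); ∞-norm = 5.3332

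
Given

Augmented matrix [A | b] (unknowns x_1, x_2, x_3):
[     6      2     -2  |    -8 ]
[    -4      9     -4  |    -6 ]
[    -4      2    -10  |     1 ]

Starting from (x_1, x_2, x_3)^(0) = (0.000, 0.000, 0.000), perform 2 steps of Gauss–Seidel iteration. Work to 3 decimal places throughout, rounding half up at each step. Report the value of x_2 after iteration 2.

Iteration 1:
  x_1 = (-8 - (2)·0.000 - (-2)·0.000) / (6) = -1.333
  x_2 = (-6 - (-4)·-1.333 - (-4)·0.000) / (9) = -1.259
  x_3 = (1 - (-4)·-1.333 - (2)·-1.259) / (-10) = 0.181
Iteration 2:
  x_1 = (-8 - (2)·-1.259 - (-2)·0.181) / (6) = -0.853
  x_2 = (-6 - (-4)·-0.853 - (-4)·0.181) / (9) = -0.965
  x_3 = (1 - (-4)·-0.853 - (2)·-0.965) / (-10) = 0.048

-0.965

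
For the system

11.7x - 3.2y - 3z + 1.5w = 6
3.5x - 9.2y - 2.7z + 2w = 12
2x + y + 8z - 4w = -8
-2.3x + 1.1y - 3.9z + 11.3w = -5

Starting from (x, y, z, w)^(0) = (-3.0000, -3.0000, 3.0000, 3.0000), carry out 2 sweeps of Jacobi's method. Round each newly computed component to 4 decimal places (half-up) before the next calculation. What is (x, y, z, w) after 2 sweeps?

Iteration 1:
  x = (6 - (-3.2)·-3.0000 - (-3)·3.0000 - (1.5)·3.0000) / (11.7) = 0.0769
  y = (12 - (3.5)·-3.0000 - (-2.7)·3.0000 - (2)·3.0000) / (-9.2) = -2.6739
  z = (-8 - (2)·-3.0000 - (1)·-3.0000 - (-4)·3.0000) / (8) = 1.6250
  w = (-5 - (-2.3)·-3.0000 - (1.1)·-3.0000 - (-3.9)·3.0000) / (11.3) = 0.2743
Iteration 2:
  x = (6 - (-3.2)·-2.6739 - (-3)·1.6250 - (1.5)·0.2743) / (11.7) = 0.1630
  y = (12 - (3.5)·0.0769 - (-2.7)·1.6250 - (2)·0.2743) / (-9.2) = -1.6924
  z = (-8 - (2)·0.0769 - (1)·-2.6739 - (-4)·0.2743) / (8) = -0.5478
  w = (-5 - (-2.3)·0.0769 - (1.1)·-2.6739 - (-3.9)·1.6250) / (11.3) = 0.3943

(0.1630, -1.6924, -0.5478, 0.3943)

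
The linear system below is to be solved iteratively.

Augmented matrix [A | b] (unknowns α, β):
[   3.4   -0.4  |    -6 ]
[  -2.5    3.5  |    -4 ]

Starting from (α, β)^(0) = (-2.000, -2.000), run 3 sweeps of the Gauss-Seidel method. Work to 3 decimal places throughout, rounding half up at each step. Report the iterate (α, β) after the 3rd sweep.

Iteration 1:
  α = (-6 - (-0.4)·-2.000) / (3.4) = -2.000
  β = (-4 - (-2.5)·-2.000) / (3.5) = -2.571
Iteration 2:
  α = (-6 - (-0.4)·-2.571) / (3.4) = -2.067
  β = (-4 - (-2.5)·-2.067) / (3.5) = -2.619
Iteration 3:
  α = (-6 - (-0.4)·-2.619) / (3.4) = -2.073
  β = (-4 - (-2.5)·-2.073) / (3.5) = -2.624

(-2.073, -2.624)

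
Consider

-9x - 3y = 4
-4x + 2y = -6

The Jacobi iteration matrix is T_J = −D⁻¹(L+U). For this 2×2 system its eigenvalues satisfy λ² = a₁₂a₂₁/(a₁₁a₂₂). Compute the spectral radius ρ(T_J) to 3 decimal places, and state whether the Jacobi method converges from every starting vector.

0.816

a₁₂a₂₁/(a₁₁a₂₂) = (-3)·(-4) / ((-9)·(2)) = -0.666667
ρ = √|-0.666667| = √0.666667 = 0.816
ρ < 1, so Jacobi converges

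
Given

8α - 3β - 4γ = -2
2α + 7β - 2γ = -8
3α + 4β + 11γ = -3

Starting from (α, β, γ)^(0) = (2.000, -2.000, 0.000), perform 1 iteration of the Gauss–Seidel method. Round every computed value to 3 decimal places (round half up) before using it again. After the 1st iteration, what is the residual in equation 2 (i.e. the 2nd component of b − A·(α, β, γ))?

0.623

Iteration 1:
  α = (-2 - (-3)·-2.000 - (-4)·0.000) / (8) = -1.000
  β = (-8 - (2)·-1.000 - (-2)·0.000) / (7) = -0.857
  γ = (-3 - (3)·-1.000 - (4)·-0.857) / (11) = 0.312
Residual b − A·x = (4.677, 0.623, -0.004)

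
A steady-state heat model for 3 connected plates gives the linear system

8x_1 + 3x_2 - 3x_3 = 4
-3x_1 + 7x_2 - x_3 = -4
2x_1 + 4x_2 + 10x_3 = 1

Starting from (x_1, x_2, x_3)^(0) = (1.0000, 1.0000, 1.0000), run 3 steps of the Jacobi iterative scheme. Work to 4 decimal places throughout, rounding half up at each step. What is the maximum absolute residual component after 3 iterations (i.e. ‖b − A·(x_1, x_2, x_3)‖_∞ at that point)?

1.2535

Iteration 1:
  x_1 = (4 - (3)·1.0000 - (-3)·1.0000) / (8) = 0.5000
  x_2 = (-4 - (-3)·1.0000 - (-1)·1.0000) / (7) = 0.0000
  x_3 = (1 - (2)·1.0000 - (4)·1.0000) / (10) = -0.5000
Iteration 2:
  x_1 = (4 - (3)·0.0000 - (-3)·-0.5000) / (8) = 0.3125
  x_2 = (-4 - (-3)·0.5000 - (-1)·-0.5000) / (7) = -0.4286
  x_3 = (1 - (2)·0.5000 - (4)·0.0000) / (10) = 0.0000
Iteration 3:
  x_1 = (4 - (3)·-0.4286 - (-3)·0.0000) / (8) = 0.6607
  x_2 = (-4 - (-3)·0.3125 - (-1)·0.0000) / (7) = -0.4375
  x_3 = (1 - (2)·0.3125 - (4)·-0.4286) / (10) = 0.2089
Residual b − A·x = (0.6536, 1.2535, -0.6604); ∞-norm = 1.2535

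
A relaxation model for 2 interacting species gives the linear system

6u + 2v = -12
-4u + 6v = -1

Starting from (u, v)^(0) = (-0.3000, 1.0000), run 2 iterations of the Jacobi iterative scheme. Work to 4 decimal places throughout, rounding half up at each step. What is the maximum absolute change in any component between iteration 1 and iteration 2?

1.3555

Iteration 1:
  u = (-12 - (2)·1.0000) / (6) = -2.3333
  v = (-1 - (-4)·-0.3000) / (6) = -0.3667
Iteration 2:
  u = (-12 - (2)·-0.3667) / (6) = -1.8778
  v = (-1 - (-4)·-2.3333) / (6) = -1.7222
Change: (0.4555, -1.3555) → max |·| = 1.3555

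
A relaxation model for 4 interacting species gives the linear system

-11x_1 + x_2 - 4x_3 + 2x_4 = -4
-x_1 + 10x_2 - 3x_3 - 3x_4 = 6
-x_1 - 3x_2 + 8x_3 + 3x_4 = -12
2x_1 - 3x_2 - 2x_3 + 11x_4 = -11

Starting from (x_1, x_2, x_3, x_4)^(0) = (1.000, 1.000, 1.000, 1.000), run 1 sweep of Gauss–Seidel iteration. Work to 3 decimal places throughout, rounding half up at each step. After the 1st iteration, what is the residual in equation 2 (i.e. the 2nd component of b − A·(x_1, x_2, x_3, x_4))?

-13.038

Iteration 1:
  x_1 = (-4 - (1)·1.000 - (-4)·1.000 - (2)·1.000) / (-11) = 0.273
  x_2 = (6 - (-1)·0.273 - (-3)·1.000 - (-3)·1.000) / (10) = 1.227
  x_3 = (-12 - (-1)·0.273 - (-3)·1.227 - (3)·1.000) / (8) = -1.381
  x_4 = (-11 - (2)·0.273 - (-3)·1.227 - (-2)·-1.381) / (11) = -0.966
Residual b − A·x = (-5.816, -13.038, 5.900, -0.001)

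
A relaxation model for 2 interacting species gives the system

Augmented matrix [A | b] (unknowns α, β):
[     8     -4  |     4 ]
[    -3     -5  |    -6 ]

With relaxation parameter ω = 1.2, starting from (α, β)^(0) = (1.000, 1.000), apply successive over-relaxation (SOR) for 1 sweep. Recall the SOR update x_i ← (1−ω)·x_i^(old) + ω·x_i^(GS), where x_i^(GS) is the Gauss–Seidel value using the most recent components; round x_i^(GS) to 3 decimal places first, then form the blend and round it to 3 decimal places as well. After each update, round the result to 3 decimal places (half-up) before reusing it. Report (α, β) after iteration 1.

(1.000, 0.520)

Iteration 1:
  α: GS value = (4 - (-4)·1.000) / (8) = 1.000;  α ← (1−ω)·1.000 + ω·1.000 = 1.000
  β: GS value = (-6 - (-3)·1.000) / (-5) = 0.600;  β ← (1−ω)·1.000 + ω·0.600 = 0.520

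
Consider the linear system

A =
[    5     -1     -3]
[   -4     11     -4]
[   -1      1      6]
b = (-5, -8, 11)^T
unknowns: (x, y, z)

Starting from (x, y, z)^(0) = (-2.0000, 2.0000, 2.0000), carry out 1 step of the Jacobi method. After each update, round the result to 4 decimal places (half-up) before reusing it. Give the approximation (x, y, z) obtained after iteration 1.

Iteration 1:
  x = (-5 - (-1)·2.0000 - (-3)·2.0000) / (5) = 0.6000
  y = (-8 - (-4)·-2.0000 - (-4)·2.0000) / (11) = -0.7273
  z = (11 - (-1)·-2.0000 - (1)·2.0000) / (6) = 1.1667

(0.6000, -0.7273, 1.1667)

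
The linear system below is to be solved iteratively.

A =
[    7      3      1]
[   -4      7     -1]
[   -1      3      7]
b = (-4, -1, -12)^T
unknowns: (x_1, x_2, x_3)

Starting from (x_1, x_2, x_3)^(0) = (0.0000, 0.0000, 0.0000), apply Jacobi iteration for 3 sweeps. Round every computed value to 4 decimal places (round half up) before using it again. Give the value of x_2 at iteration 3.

-0.5423

Iteration 1:
  x_1 = (-4 - (3)·0.0000 - (1)·0.0000) / (7) = -0.5714
  x_2 = (-1 - (-4)·0.0000 - (-1)·0.0000) / (7) = -0.1429
  x_3 = (-12 - (-1)·0.0000 - (3)·0.0000) / (7) = -1.7143
Iteration 2:
  x_1 = (-4 - (3)·-0.1429 - (1)·-1.7143) / (7) = -0.2653
  x_2 = (-1 - (-4)·-0.5714 - (-1)·-1.7143) / (7) = -0.7143
  x_3 = (-12 - (-1)·-0.5714 - (3)·-0.1429) / (7) = -1.7347
Iteration 3:
  x_1 = (-4 - (3)·-0.7143 - (1)·-1.7347) / (7) = -0.0175
  x_2 = (-1 - (-4)·-0.2653 - (-1)·-1.7347) / (7) = -0.5423
  x_3 = (-12 - (-1)·-0.2653 - (3)·-0.7143) / (7) = -1.4461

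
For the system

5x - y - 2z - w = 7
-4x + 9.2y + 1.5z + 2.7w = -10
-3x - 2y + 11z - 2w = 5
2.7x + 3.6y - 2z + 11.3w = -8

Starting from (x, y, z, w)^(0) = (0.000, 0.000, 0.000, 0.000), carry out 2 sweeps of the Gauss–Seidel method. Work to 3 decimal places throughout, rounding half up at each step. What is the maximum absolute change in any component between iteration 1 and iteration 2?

Iteration 1:
  x = (7 - (-1)·0.000 - (-2)·0.000 - (-1)·0.000) / (5) = 1.400
  y = (-10 - (-4)·1.400 - (1.5)·0.000 - (2.7)·0.000) / (9.2) = -0.478
  z = (5 - (-3)·1.400 - (-2)·-0.478 - (-2)·0.000) / (11) = 0.749
  w = (-8 - (2.7)·1.400 - (3.6)·-0.478 - (-2)·0.749) / (11.3) = -0.758
Iteration 2:
  x = (7 - (-1)·-0.478 - (-2)·0.749 - (-1)·-0.758) / (5) = 1.452
  y = (-10 - (-4)·1.452 - (1.5)·0.749 - (2.7)·-0.758) / (9.2) = -0.355
  z = (5 - (-3)·1.452 - (-2)·-0.355 - (-2)·-0.758) / (11) = 0.648
  w = (-8 - (2.7)·1.452 - (3.6)·-0.355 - (-2)·0.648) / (11.3) = -0.827
Change: (0.052, 0.123, -0.101, -0.069) → max |·| = 0.123

0.123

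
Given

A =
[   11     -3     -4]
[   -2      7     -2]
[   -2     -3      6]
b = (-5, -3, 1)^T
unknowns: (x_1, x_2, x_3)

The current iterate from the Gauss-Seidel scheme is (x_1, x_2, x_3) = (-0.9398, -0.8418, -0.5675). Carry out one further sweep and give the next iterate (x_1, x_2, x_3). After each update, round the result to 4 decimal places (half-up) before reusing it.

One sweep:
  x_1 = (-5 - (-3)·-0.8418 - (-4)·-0.5675) / (11) = -0.8905
  x_2 = (-3 - (-2)·-0.8905 - (-2)·-0.5675) / (7) = -0.8451
  x_3 = (1 - (-2)·-0.8905 - (-3)·-0.8451) / (6) = -0.5527

(-0.8905, -0.8451, -0.5527)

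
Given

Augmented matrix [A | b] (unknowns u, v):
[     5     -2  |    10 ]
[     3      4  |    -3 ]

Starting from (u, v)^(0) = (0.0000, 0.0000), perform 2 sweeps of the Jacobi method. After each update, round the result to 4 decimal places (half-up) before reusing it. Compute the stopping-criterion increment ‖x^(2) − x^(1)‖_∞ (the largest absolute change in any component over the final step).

1.5000

Iteration 1:
  u = (10 - (-2)·0.0000) / (5) = 2.0000
  v = (-3 - (3)·0.0000) / (4) = -0.7500
Iteration 2:
  u = (10 - (-2)·-0.7500) / (5) = 1.7000
  v = (-3 - (3)·2.0000) / (4) = -2.2500
Change: (-0.3000, -1.5000) → max |·| = 1.5000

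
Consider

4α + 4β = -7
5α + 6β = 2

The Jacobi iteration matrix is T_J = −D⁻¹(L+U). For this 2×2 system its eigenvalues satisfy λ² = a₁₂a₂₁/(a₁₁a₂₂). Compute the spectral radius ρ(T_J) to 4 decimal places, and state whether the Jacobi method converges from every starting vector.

a₁₂a₂₁/(a₁₁a₂₂) = (4)·(5) / ((4)·(6)) = 0.833333
ρ = √|0.833333| = √0.833333 = 0.9129
ρ < 1, so Jacobi converges

0.9129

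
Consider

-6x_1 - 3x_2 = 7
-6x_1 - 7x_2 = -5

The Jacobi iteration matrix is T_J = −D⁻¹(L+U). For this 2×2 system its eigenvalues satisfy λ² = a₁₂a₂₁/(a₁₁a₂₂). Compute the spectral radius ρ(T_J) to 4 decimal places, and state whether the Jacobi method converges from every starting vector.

a₁₂a₂₁/(a₁₁a₂₂) = (-3)·(-6) / ((-6)·(-7)) = 0.428571
ρ = √|0.428571| = √0.428571 = 0.6547
ρ < 1, so Jacobi converges

0.6547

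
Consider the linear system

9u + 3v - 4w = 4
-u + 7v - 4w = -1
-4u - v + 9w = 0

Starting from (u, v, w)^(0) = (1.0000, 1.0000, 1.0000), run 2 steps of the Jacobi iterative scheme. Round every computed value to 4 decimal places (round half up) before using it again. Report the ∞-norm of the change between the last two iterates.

0.3174

Iteration 1:
  u = (4 - (3)·1.0000 - (-4)·1.0000) / (9) = 0.5556
  v = (-1 - (-1)·1.0000 - (-4)·1.0000) / (7) = 0.5714
  w = (0 - (-4)·1.0000 - (-1)·1.0000) / (9) = 0.5556
Iteration 2:
  u = (4 - (3)·0.5714 - (-4)·0.5556) / (9) = 0.5009
  v = (-1 - (-1)·0.5556 - (-4)·0.5556) / (7) = 0.2540
  w = (0 - (-4)·0.5556 - (-1)·0.5714) / (9) = 0.3104
Change: (-0.0547, -0.3174, -0.2452) → max |·| = 0.3174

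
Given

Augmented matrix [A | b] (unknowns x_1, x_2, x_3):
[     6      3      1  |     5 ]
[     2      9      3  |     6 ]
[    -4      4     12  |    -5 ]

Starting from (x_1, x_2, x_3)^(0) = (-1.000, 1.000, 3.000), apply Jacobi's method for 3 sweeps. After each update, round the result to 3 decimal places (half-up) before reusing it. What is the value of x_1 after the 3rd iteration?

0.373

Iteration 1:
  x_1 = (5 - (3)·1.000 - (1)·3.000) / (6) = -0.167
  x_2 = (6 - (2)·-1.000 - (3)·3.000) / (9) = -0.111
  x_3 = (-5 - (-4)·-1.000 - (4)·1.000) / (12) = -1.083
Iteration 2:
  x_1 = (5 - (3)·-0.111 - (1)·-1.083) / (6) = 1.069
  x_2 = (6 - (2)·-0.167 - (3)·-1.083) / (9) = 1.065
  x_3 = (-5 - (-4)·-0.167 - (4)·-0.111) / (12) = -0.435
Iteration 3:
  x_1 = (5 - (3)·1.065 - (1)·-0.435) / (6) = 0.373
  x_2 = (6 - (2)·1.069 - (3)·-0.435) / (9) = 0.574
  x_3 = (-5 - (-4)·1.069 - (4)·1.065) / (12) = -0.415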